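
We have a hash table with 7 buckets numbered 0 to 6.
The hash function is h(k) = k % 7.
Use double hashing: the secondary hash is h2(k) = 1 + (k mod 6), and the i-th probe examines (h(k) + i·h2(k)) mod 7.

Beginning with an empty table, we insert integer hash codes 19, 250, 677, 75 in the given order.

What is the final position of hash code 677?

19 hashes to 5; slot 5 is free => place at 5.
250 hashes to 5, h2=5; 5 taken => place at 3.
677 hashes to 5, h2=6; 5 taken => place at 4.
75 hashes to 5, h2=4; 5 taken => place at 2.
Table: [—, —, 75, 250, 677, 19, —]

4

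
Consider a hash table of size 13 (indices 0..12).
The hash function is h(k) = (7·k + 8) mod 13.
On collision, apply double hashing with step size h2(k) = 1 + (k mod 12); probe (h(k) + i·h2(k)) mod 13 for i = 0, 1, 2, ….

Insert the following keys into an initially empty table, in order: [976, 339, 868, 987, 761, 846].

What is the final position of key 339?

6

976: h=2 -> slot 2
339: h=2, h2=4, probe 2,6 -> slot 6
868: h=0 -> slot 0
987: h=1 -> slot 1
761: h=5 -> slot 5
846: h=2, h2=7, probe 2,9 -> slot 9
Table: [868, 987, 976, _, _, 761, 339, _, _, 846, _, _, _]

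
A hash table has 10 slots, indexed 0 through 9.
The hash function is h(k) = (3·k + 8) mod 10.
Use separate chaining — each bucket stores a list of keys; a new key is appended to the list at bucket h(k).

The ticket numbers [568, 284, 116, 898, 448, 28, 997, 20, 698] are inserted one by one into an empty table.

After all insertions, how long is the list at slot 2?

5

Insert 568: h=2, bucket 2 empty -> new chain.
Insert 284: h=0, bucket 0 empty -> new chain.
Insert 116: h=6, bucket 6 empty -> new chain.
Insert 898: h=2, bucket 2 nonempty -> append to chain.
Insert 448: h=2, bucket 2 nonempty -> append to chain.
Insert 28: h=2, bucket 2 nonempty -> append to chain.
Insert 997: h=9, bucket 9 empty -> new chain.
Insert 20: h=8, bucket 8 empty -> new chain.
Insert 698: h=2, bucket 2 nonempty -> append to chain.
Final buckets:
0: 284
1: ∅
2: 568 -> 898 -> 448 -> 28 -> 698
3: ∅
4: ∅
5: ∅
6: 116
7: ∅
8: 20
9: 997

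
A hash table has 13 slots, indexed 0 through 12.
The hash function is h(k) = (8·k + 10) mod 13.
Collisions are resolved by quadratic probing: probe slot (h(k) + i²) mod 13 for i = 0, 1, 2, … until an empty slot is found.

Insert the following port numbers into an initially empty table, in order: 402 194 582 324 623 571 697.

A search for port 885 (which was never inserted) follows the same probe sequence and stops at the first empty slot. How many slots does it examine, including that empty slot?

4

Insert 402: h=2, slot 2 empty -> index 2.
Insert 194: h=2, slot 2 occupied -> index 3.
Insert 582: h=12, slot 12 empty -> index 12.
Insert 324: h=2, slots 2,3 occupied -> index 6.
Insert 623: h=2, slots 2,3,6 occupied -> index 11.
Insert 571: h=2, slots 2,3,6,11 occupied -> index 5.
Insert 697: h=9, slot 9 empty -> index 9.
Table: [_, _, 402, 194, _, 571, 324, _, _, 697, _, 623, 582]
Lookup 885: h=5, probe 5,6,9,1 → slot 1 empty, not found.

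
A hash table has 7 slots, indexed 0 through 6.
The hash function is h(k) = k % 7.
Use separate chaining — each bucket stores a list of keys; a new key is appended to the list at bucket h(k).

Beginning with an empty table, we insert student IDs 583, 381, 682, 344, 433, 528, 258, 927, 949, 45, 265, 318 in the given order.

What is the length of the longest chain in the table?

583 → bucket 2
381 → bucket 3
682 → bucket 3 (collision)
344 → bucket 1
433 → bucket 6
528 → bucket 3 (collision)
258 → bucket 6 (collision)
927 → bucket 3 (collision)
949 → bucket 4
45 → bucket 3 (collision)
265 → bucket 6 (collision)
318 → bucket 3 (collision)
Final buckets:
0: .
1: 344
2: 583
3: 381 -> 682 -> 528 -> 927 -> 45 -> 318
4: 949
5: .
6: 433 -> 258 -> 265

6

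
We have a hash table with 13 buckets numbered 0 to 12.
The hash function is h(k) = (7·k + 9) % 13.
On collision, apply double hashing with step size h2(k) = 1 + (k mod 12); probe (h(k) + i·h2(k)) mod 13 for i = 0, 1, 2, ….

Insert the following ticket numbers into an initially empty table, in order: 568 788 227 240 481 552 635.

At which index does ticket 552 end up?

2

Insert 568: h=7, slot 7 empty => index 7.
Insert 788: h=0, slot 0 empty => index 0.
Insert 227: h=12, slot 12 empty => index 12.
Insert 240: h=12, h2=1, slots 12,0 occupied => index 1.
Insert 481: h=9, slot 9 empty => index 9.
Insert 552: h=12, h2=1, slots 12,0,1 occupied => index 2.
Insert 635: h=8, slot 8 empty => index 8.
Table: [788, 240, 552, —, —, —, —, 568, 635, 481, —, —, 227]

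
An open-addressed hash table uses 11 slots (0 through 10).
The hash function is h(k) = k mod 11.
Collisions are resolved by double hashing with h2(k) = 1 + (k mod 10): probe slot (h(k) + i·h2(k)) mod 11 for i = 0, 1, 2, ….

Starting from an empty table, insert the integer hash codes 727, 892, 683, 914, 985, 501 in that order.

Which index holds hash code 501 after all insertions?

8

727 hashes to 1; slot 1 is free => place at 1.
892 hashes to 1, h2=3; 1 taken => place at 4.
683 hashes to 1, h2=4; 1 taken => place at 5.
914 hashes to 1, h2=5; 1 taken => place at 6.
985 hashes to 6, h2=6; 6,1 taken => place at 7.
501 hashes to 6, h2=2; 6 taken => place at 8.
Table: [_, 727, _, _, 892, 683, 914, 985, 501, _, _]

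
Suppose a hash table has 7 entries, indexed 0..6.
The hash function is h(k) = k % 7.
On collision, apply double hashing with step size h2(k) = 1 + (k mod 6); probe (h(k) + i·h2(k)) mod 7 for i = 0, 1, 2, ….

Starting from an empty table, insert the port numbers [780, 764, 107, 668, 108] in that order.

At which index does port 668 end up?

780 hashes to 3; slot 3 is free -> place at 3.
764 hashes to 1; slot 1 is free -> place at 1.
107 hashes to 2; slot 2 is free -> place at 2.
668 hashes to 3, h2=3; 3 taken -> place at 6.
108 hashes to 3, h2=1; 3 taken -> place at 4.
Table: [_, 764, 107, 780, 108, _, 668]

6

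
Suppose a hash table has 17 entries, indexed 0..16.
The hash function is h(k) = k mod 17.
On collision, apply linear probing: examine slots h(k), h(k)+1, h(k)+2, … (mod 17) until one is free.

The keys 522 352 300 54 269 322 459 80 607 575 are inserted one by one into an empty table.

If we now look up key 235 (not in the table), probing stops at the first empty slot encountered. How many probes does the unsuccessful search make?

522: h=12 -> slot 12
352: h=12, probe 12,13 -> slot 13
300: h=11 -> slot 11
54: h=3 -> slot 3
269: h=14 -> slot 14
322: h=16 -> slot 16
459: h=0 -> slot 0
80: h=12, probe 12,13,14,15 -> slot 15
607: h=12, probe 12,13,14,15,16,0,1 -> slot 1
575: h=14, probe 14,15,16,0,1,2 -> slot 2
Table: [459, 607, 575, 54, ., ., ., ., ., ., ., 300, 522, 352, 269, 80, 322]
Lookup 235: h=14, probe 14,15,16,0,1,2,3,4 → slot 4 empty, not found.

8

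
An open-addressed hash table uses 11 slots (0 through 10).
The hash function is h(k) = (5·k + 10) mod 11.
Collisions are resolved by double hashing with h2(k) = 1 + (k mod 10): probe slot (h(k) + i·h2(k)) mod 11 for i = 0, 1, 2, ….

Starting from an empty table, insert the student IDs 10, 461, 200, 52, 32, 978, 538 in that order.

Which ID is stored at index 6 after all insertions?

Insert 10: h=5, slot 5 empty → index 5.
Insert 461: h=5, h2=2, slot 5 occupied → index 7.
Insert 200: h=9, slot 9 empty → index 9.
Insert 52: h=6, slot 6 empty → index 6.
Insert 32: h=5, h2=3, slot 5 occupied → index 8.
Insert 978: h=5, h2=9, slot 5 occupied → index 3.
Insert 538: h=5, h2=9, slots 5,3 occupied → index 1.
Table: [., 538, ., 978, ., 10, 52, 461, 32, 200, .]

52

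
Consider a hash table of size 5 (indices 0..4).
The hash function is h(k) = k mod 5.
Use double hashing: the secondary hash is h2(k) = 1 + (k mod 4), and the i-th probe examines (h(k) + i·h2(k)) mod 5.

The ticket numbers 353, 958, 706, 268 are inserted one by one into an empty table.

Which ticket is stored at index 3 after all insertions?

353 hashes to 3; slot 3 is free → place at 3.
958 hashes to 3, h2=3; 3 taken → place at 1.
706 hashes to 1, h2=3; 1 taken → place at 4.
268 hashes to 3, h2=1; 3,4 taken → place at 0.
Table: [268, 958, ∅, 353, 706]

353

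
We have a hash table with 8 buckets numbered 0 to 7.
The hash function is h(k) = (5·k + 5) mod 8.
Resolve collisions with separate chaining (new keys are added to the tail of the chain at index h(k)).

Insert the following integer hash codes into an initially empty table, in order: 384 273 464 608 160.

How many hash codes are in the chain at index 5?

4

Insert 384: h=5, bucket 5 empty -> new chain.
Insert 273: h=2, bucket 2 empty -> new chain.
Insert 464: h=5, bucket 5 nonempty -> append to chain.
Insert 608: h=5, bucket 5 nonempty -> append to chain.
Insert 160: h=5, bucket 5 nonempty -> append to chain.
Final buckets:
0: ∅
1: ∅
2: 273
3: ∅
4: ∅
5: 384 -> 464 -> 608 -> 160
6: ∅
7: ∅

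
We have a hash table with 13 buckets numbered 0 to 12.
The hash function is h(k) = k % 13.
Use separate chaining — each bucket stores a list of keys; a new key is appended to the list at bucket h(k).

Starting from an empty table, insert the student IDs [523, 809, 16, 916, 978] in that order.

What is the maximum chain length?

523 -> bucket 3
809 -> bucket 3 (collision)
16 -> bucket 3 (collision)
916 -> bucket 6
978 -> bucket 3 (collision)
Final buckets:
0: ∅
1: ∅
2: ∅
3: 523 -> 809 -> 16 -> 978
4: ∅
5: ∅
6: 916
7: ∅
8: ∅
9: ∅
10: ∅
11: ∅
12: ∅

4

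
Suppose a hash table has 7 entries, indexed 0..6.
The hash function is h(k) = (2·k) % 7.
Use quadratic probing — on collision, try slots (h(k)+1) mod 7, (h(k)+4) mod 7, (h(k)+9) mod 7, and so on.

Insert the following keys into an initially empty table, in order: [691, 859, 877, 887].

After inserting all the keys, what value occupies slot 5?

691: h=3 → slot 3
859: h=3, probe 3,4 → slot 4
877: h=4, probe 4,5 → slot 5
887: h=3, probe 3,4,0 → slot 0
Table: [887, ., ., 691, 859, 877, .]

877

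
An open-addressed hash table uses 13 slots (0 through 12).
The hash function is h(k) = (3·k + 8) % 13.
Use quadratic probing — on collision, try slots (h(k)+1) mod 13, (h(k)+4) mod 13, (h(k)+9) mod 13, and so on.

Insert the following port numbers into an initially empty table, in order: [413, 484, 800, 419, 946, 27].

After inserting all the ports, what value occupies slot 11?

413: h=12 => slot 12
484: h=4 => slot 4
800: h=3 => slot 3
419: h=4, probe 4,5 => slot 5
946: h=12, probe 12,0 => slot 0
27: h=11 => slot 11
Table: [946, -, -, 800, 484, 419, -, -, -, -, -, 27, 413]

27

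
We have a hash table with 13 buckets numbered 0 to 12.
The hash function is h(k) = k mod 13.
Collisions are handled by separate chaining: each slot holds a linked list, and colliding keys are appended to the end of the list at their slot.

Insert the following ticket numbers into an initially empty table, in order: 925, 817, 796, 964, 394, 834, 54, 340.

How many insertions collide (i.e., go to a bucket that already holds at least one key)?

Insert 925: h=2, bucket 2 empty → new chain.
Insert 817: h=11, bucket 11 empty → new chain.
Insert 796: h=3, bucket 3 empty → new chain.
Insert 964: h=2, bucket 2 nonempty → append to chain.
Insert 394: h=4, bucket 4 empty → new chain.
Insert 834: h=2, bucket 2 nonempty → append to chain.
Insert 54: h=2, bucket 2 nonempty → append to chain.
Insert 340: h=2, bucket 2 nonempty → append to chain.
Final buckets:
0: —
1: —
2: 925 -> 964 -> 834 -> 54 -> 340
3: 796
4: 394
5: —
6: —
7: —
8: —
9: —
10: —
11: 817
12: —

4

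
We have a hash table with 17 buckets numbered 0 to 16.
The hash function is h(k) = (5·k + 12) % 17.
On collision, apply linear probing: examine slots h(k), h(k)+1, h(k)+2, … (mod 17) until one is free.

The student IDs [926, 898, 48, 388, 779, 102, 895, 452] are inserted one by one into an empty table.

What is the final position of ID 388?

Insert 926: h=1, slot 1 empty => index 1.
Insert 898: h=14, slot 14 empty => index 14.
Insert 48: h=14, slot 14 occupied => index 15.
Insert 388: h=14, slots 14,15 occupied => index 16.
Insert 779: h=14, slots 14,15,16 occupied => index 0.
Insert 102: h=12, slot 12 empty => index 12.
Insert 895: h=16, slots 16,0,1 occupied => index 2.
Insert 452: h=11, slot 11 empty => index 11.
Table: [779, 926, 895, -, -, -, -, -, -, -, -, 452, 102, -, 898, 48, 388]

16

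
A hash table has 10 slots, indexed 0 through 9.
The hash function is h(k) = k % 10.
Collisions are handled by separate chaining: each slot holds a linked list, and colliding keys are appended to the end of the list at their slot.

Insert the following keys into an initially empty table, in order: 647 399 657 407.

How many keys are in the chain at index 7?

3

Insert 647: h=7, bucket 7 empty → new chain.
Insert 399: h=9, bucket 9 empty → new chain.
Insert 657: h=7, bucket 7 nonempty → append to chain.
Insert 407: h=7, bucket 7 nonempty → append to chain.
Final buckets:
0: _
1: _
2: _
3: _
4: _
5: _
6: _
7: 647 -> 657 -> 407
8: _
9: 399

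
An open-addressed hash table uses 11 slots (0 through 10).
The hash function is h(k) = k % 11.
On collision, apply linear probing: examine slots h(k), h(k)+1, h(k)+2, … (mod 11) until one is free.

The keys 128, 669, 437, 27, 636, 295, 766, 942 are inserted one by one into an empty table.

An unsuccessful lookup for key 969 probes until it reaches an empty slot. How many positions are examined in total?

3

128 hashes to 7; slot 7 is free → place at 7.
669 hashes to 9; slot 9 is free → place at 9.
437 hashes to 8; slot 8 is free → place at 8.
27 hashes to 5; slot 5 is free → place at 5.
636 hashes to 9; 9 taken → place at 10.
295 hashes to 9; 9,10 taken → place at 0.
766 hashes to 7; 7,8,9,10,0 taken → place at 1.
942 hashes to 7; 7,8,9,10,0,1 taken → place at 2.
Table: [295, 766, 942, _, _, 27, _, 128, 437, 669, 636]
Lookup 969: h=1, probe 1,2,3 → slot 3 empty, not found.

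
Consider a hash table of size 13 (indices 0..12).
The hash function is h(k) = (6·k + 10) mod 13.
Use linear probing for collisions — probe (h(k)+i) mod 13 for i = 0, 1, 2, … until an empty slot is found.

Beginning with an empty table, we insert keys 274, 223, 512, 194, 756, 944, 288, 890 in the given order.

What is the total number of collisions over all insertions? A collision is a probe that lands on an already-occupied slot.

274: h=3 -> slot 3
223: h=9 -> slot 9
512: h=1 -> slot 1
194: h=4 -> slot 4
756: h=9, probe 9,10 -> slot 10
944: h=6 -> slot 6
288: h=9, probe 9,10,11 -> slot 11
890: h=7 -> slot 7
Table: [—, 512, —, 274, 194, —, 944, 890, —, 223, 756, 288, —]

3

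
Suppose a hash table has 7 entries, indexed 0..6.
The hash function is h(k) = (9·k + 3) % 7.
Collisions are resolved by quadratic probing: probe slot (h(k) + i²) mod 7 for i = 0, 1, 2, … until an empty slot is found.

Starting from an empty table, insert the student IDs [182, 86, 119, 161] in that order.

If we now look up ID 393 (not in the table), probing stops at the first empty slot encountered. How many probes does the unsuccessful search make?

Insert 182: h=3, slot 3 empty → index 3.
Insert 86: h=0, slot 0 empty → index 0.
Insert 119: h=3, slot 3 occupied → index 4.
Insert 161: h=3, slots 3,4,0 occupied → index 5.
Table: [86, ∅, ∅, 182, 119, 161, ∅]
Lookup 393: h=5, probe 5,6 → slot 6 empty, not found.

2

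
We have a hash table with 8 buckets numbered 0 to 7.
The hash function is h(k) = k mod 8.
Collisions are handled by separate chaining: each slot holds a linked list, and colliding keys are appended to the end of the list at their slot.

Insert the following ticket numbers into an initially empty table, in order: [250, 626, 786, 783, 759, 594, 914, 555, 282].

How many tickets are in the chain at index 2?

6

Insert 250: h=2, bucket 2 empty -> new chain.
Insert 626: h=2, bucket 2 nonempty -> append to chain.
Insert 786: h=2, bucket 2 nonempty -> append to chain.
Insert 783: h=7, bucket 7 empty -> new chain.
Insert 759: h=7, bucket 7 nonempty -> append to chain.
Insert 594: h=2, bucket 2 nonempty -> append to chain.
Insert 914: h=2, bucket 2 nonempty -> append to chain.
Insert 555: h=3, bucket 3 empty -> new chain.
Insert 282: h=2, bucket 2 nonempty -> append to chain.
Final buckets:
0: ∅
1: ∅
2: 250 -> 626 -> 786 -> 594 -> 914 -> 282
3: 555
4: ∅
5: ∅
6: ∅
7: 783 -> 759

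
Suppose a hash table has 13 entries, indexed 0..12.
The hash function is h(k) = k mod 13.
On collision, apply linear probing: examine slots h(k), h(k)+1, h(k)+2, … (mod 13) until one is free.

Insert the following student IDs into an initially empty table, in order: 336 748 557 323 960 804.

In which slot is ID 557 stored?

336 hashes to 11; slot 11 is free => place at 11.
748 hashes to 7; slot 7 is free => place at 7.
557 hashes to 11; 11 taken => place at 12.
323 hashes to 11; 11,12 taken => place at 0.
960 hashes to 11; 11,12,0 taken => place at 1.
804 hashes to 11; 11,12,0,1 taken => place at 2.
Table: [323, 960, 804, -, -, -, -, 748, -, -, -, 336, 557]

12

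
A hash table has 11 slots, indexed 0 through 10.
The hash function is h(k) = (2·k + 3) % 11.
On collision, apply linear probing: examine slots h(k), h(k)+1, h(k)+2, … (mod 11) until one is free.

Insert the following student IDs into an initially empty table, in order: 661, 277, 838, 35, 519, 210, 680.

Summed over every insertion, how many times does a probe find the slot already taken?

661: h=5 => slot 5
277: h=7 => slot 7
838: h=7, probe 7,8 => slot 8
35: h=7, probe 7,8,9 => slot 9
519: h=7, probe 7,8,9,10 => slot 10
210: h=5, probe 5,6 => slot 6
680: h=10, probe 10,0 => slot 0
Table: [680, ., ., ., ., 661, 210, 277, 838, 35, 519]

8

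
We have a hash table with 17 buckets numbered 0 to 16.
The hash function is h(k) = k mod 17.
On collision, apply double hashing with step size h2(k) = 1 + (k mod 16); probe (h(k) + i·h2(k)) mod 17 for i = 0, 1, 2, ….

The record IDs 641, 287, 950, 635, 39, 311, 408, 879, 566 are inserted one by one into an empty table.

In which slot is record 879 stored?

Insert 641: h=12, slot 12 empty => index 12.
Insert 287: h=15, slot 15 empty => index 15.
Insert 950: h=15, h2=7, slot 15 occupied => index 5.
Insert 635: h=6, slot 6 empty => index 6.
Insert 39: h=5, h2=8, slot 5 occupied => index 13.
Insert 311: h=5, h2=8, slots 5,13 occupied => index 4.
Insert 408: h=0, slot 0 empty => index 0.
Insert 879: h=12, h2=16, slot 12 occupied => index 11.
Insert 566: h=5, h2=7, slots 5,12 occupied => index 2.
Table: [408, -, 566, -, 311, 950, 635, -, -, -, -, 879, 641, 39, -, 287, -]

11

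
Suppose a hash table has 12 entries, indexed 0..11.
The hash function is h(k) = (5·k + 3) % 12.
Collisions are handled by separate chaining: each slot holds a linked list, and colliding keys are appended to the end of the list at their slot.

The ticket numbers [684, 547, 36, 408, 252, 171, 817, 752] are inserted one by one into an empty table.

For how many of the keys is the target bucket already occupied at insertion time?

Insert 684: h=3, bucket 3 empty -> new chain.
Insert 547: h=2, bucket 2 empty -> new chain.
Insert 36: h=3, bucket 3 nonempty -> append to chain.
Insert 408: h=3, bucket 3 nonempty -> append to chain.
Insert 252: h=3, bucket 3 nonempty -> append to chain.
Insert 171: h=6, bucket 6 empty -> new chain.
Insert 817: h=8, bucket 8 empty -> new chain.
Insert 752: h=7, bucket 7 empty -> new chain.
Final buckets:
0: —
1: —
2: 547
3: 684 -> 36 -> 408 -> 252
4: —
5: —
6: 171
7: 752
8: 817
9: —
10: —
11: —

3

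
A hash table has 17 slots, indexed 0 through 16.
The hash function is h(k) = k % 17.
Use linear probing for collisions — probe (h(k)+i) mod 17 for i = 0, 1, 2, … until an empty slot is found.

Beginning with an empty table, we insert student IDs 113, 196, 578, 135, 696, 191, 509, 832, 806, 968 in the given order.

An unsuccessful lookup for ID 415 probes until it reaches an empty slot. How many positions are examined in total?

2

Insert 113: h=11, slot 11 empty => index 11.
Insert 196: h=9, slot 9 empty => index 9.
Insert 578: h=0, slot 0 empty => index 0.
Insert 135: h=16, slot 16 empty => index 16.
Insert 696: h=16, slots 16,0 occupied => index 1.
Insert 191: h=4, slot 4 empty => index 4.
Insert 509: h=16, slots 16,0,1 occupied => index 2.
Insert 832: h=16, slots 16,0,1,2 occupied => index 3.
Insert 806: h=7, slot 7 empty => index 7.
Insert 968: h=16, slots 16,0,1,2,3,4 occupied => index 5.
Table: [578, 696, 509, 832, 191, 968, _, 806, _, 196, _, 113, _, _, _, _, 135]
Lookup 415: h=7, probe 7,8 → slot 8 empty, not found.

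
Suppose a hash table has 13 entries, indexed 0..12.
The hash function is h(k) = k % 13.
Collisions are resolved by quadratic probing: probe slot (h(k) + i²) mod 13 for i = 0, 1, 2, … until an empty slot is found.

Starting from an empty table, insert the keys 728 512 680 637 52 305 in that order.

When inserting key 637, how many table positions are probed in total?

Insert 728: h=0, slot 0 empty -> index 0.
Insert 512: h=5, slot 5 empty -> index 5.
Insert 680: h=4, slot 4 empty -> index 4.
Insert 637: h=0, slot 0 occupied -> index 1.
Insert 52: h=0, slots 0,1,4 occupied -> index 9.
Insert 305: h=6, slot 6 empty -> index 6.
Table: [728, 637, ., ., 680, 512, 305, ., ., 52, ., ., .]

2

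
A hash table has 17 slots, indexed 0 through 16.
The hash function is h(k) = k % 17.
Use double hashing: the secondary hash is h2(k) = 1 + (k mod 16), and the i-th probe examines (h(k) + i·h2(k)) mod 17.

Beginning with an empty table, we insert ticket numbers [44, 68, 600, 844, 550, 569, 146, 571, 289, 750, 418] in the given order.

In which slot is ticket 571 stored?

Insert 44: h=10, slot 10 empty => index 10.
Insert 68: h=0, slot 0 empty => index 0.
Insert 600: h=5, slot 5 empty => index 5.
Insert 844: h=11, slot 11 empty => index 11.
Insert 550: h=6, slot 6 empty => index 6.
Insert 569: h=8, slot 8 empty => index 8.
Insert 146: h=10, h2=3, slot 10 occupied => index 13.
Insert 571: h=10, h2=12, slots 10,5,0 occupied => index 12.
Insert 289: h=0, h2=2, slot 0 occupied => index 2.
Insert 750: h=2, h2=15, slots 2,0 occupied => index 15.
Insert 418: h=10, h2=3, slots 10,13 occupied => index 16.
Table: [68, -, 289, -, -, 600, 550, -, 569, -, 44, 844, 571, 146, -, 750, 418]

12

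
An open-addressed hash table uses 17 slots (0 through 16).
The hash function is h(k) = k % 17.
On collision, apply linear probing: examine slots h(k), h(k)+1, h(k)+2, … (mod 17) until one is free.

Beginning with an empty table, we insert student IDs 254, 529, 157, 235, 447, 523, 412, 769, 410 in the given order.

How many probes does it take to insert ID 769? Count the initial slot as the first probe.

254 hashes to 16; slot 16 is free => place at 16.
529 hashes to 2; slot 2 is free => place at 2.
157 hashes to 4; slot 4 is free => place at 4.
235 hashes to 14; slot 14 is free => place at 14.
447 hashes to 5; slot 5 is free => place at 5.
523 hashes to 13; slot 13 is free => place at 13.
412 hashes to 4; 4,5 taken => place at 6.
769 hashes to 4; 4,5,6 taken => place at 7.
410 hashes to 2; 2 taken => place at 3.
Table: [—, —, 529, 410, 157, 447, 412, 769, —, —, —, —, —, 523, 235, —, 254]

4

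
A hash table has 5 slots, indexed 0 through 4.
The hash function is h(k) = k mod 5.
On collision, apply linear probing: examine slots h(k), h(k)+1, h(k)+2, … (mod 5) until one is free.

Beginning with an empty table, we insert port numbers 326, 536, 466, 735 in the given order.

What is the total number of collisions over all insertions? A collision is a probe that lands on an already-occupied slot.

326: h=1 -> slot 1
536: h=1, probe 1,2 -> slot 2
466: h=1, probe 1,2,3 -> slot 3
735: h=0 -> slot 0
Table: [735, 326, 536, 466, _]

3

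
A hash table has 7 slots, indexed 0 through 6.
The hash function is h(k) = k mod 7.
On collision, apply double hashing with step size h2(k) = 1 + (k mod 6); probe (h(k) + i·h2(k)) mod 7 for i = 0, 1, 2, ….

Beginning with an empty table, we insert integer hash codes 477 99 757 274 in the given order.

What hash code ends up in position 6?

274

477 hashes to 1; slot 1 is free -> place at 1.
99 hashes to 1, h2=4; 1 taken -> place at 5.
757 hashes to 1, h2=2; 1 taken -> place at 3.
274 hashes to 1, h2=5; 1 taken -> place at 6.
Table: [-, 477, -, 757, -, 99, 274]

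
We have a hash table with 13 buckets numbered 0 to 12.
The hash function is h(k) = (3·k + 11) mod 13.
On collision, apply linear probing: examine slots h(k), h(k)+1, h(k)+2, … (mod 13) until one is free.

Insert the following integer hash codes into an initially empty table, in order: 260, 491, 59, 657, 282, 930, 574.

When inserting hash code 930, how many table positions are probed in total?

260: h=11 → slot 11
491: h=2 → slot 2
59: h=6 → slot 6
657: h=6, probe 6,7 → slot 7
282: h=12 → slot 12
930: h=6, probe 6,7,8 → slot 8
574: h=4 → slot 4
Table: [-, -, 491, -, 574, -, 59, 657, 930, -, -, 260, 282]

3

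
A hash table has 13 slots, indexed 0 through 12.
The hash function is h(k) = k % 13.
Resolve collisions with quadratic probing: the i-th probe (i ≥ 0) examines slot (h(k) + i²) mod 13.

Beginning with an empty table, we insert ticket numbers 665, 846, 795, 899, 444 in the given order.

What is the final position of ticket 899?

665: h=2 → slot 2
846: h=1 → slot 1
795: h=2, probe 2,3 → slot 3
899: h=2, probe 2,3,6 → slot 6
444: h=2, probe 2,3,6,11 → slot 11
Table: [_, 846, 665, 795, _, _, 899, _, _, _, _, 444, _]

6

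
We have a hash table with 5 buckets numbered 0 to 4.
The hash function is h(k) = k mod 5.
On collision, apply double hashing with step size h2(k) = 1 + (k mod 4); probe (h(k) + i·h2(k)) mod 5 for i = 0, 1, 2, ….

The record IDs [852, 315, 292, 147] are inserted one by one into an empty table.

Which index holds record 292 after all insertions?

852 hashes to 2; slot 2 is free → place at 2.
315 hashes to 0; slot 0 is free → place at 0.
292 hashes to 2, h2=1; 2 taken → place at 3.
147 hashes to 2, h2=4; 2 taken → place at 1.
Table: [315, 147, 852, 292, _]

3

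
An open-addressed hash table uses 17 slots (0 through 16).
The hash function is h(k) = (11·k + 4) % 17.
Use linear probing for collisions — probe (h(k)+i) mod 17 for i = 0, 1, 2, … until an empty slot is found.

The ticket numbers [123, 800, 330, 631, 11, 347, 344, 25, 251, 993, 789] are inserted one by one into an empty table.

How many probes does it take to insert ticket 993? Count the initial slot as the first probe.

6

123 hashes to 14; slot 14 is free -> place at 14.
800 hashes to 15; slot 15 is free -> place at 15.
330 hashes to 13; slot 13 is free -> place at 13.
631 hashes to 9; slot 9 is free -> place at 9.
11 hashes to 6; slot 6 is free -> place at 6.
347 hashes to 13; 13,14,15 taken -> place at 16.
344 hashes to 14; 14,15,16 taken -> place at 0.
25 hashes to 7; slot 7 is free -> place at 7.
251 hashes to 11; slot 11 is free -> place at 11.
993 hashes to 13; 13,14,15,16,0 taken -> place at 1.
789 hashes to 13; 13,14,15,16,0,1 taken -> place at 2.
Table: [344, 993, 789, -, -, -, 11, 25, -, 631, -, 251, -, 330, 123, 800, 347]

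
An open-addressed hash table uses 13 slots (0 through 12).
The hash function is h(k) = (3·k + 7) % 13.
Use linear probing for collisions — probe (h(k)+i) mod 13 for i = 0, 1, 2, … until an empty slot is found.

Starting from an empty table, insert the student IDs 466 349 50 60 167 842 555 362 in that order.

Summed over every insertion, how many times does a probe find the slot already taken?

466: h=1 → slot 1
349: h=1, probe 1,2 → slot 2
50: h=1, probe 1,2,3 → slot 3
60: h=5 → slot 5
167: h=1, probe 1,2,3,4 → slot 4
842: h=11 → slot 11
555: h=8 → slot 8
362: h=1, probe 1,2,3,4,5,6 → slot 6
Table: [., 466, 349, 50, 167, 60, 362, ., 555, ., ., 842, .]

11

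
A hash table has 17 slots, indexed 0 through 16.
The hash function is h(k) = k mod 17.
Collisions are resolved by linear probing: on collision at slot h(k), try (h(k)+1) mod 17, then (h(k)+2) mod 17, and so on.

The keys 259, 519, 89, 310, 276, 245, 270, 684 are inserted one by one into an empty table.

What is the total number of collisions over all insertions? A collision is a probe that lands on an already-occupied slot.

13

Insert 259: h=4, slot 4 empty -> index 4.
Insert 519: h=9, slot 9 empty -> index 9.
Insert 89: h=4, slot 4 occupied -> index 5.
Insert 310: h=4, slots 4,5 occupied -> index 6.
Insert 276: h=4, slots 4,5,6 occupied -> index 7.
Insert 245: h=7, slot 7 occupied -> index 8.
Insert 270: h=15, slot 15 empty -> index 15.
Insert 684: h=4, slots 4,5,6,7,8,9 occupied -> index 10.
Table: [—, —, —, —, 259, 89, 310, 276, 245, 519, 684, —, —, —, —, 270, —]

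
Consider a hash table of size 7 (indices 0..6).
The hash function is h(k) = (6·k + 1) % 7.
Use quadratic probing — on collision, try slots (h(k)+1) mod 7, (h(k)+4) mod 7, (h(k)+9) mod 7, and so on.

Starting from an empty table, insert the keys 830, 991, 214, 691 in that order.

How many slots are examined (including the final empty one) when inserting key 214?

3

Insert 830: h=4, slot 4 empty => index 4.
Insert 991: h=4, slot 4 occupied => index 5.
Insert 214: h=4, slots 4,5 occupied => index 1.
Insert 691: h=3, slot 3 empty => index 3.
Table: [—, 214, —, 691, 830, 991, —]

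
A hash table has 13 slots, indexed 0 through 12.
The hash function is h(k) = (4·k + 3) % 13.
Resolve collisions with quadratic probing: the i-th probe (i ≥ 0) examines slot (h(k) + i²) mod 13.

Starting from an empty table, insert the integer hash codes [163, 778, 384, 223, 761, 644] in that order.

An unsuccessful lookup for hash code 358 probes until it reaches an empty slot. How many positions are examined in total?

163: h=5 => slot 5
778: h=8 => slot 8
384: h=5, probe 5,6 => slot 6
223: h=11 => slot 11
761: h=5, probe 5,6,9 => slot 9
644: h=5, probe 5,6,9,1 => slot 1
Table: [-, 644, -, -, -, 163, 384, -, 778, 761, -, 223, -]
Lookup 358: h=5, probe 5,6,9,1,8,4 → slot 4 empty, not found.

6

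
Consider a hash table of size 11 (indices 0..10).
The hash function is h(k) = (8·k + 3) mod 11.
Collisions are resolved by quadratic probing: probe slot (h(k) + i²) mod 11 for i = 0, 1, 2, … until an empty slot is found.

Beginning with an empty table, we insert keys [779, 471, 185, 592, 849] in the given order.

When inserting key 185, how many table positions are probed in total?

3

779: h=9 -> slot 9
471: h=9, probe 9,10 -> slot 10
185: h=9, probe 9,10,2 -> slot 2
592: h=9, probe 9,10,2,7 -> slot 7
849: h=8 -> slot 8
Table: [—, —, 185, —, —, —, —, 592, 849, 779, 471]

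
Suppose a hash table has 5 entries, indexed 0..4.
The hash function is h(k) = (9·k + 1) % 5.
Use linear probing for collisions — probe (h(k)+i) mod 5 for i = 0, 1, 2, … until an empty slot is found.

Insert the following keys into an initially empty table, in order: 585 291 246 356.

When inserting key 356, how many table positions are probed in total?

4

585 hashes to 1; slot 1 is free => place at 1.
291 hashes to 0; slot 0 is free => place at 0.
246 hashes to 0; 0,1 taken => place at 2.
356 hashes to 0; 0,1,2 taken => place at 3.
Table: [291, 585, 246, 356, -]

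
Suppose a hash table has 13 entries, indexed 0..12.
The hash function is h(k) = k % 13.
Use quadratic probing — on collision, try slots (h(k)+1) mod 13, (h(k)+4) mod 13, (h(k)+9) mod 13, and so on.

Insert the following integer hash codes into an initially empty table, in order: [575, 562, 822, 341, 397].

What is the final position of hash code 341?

Insert 575: h=3, slot 3 empty => index 3.
Insert 562: h=3, slot 3 occupied => index 4.
Insert 822: h=3, slots 3,4 occupied => index 7.
Insert 341: h=3, slots 3,4,7 occupied => index 12.
Insert 397: h=7, slot 7 occupied => index 8.
Table: [—, —, —, 575, 562, —, —, 822, 397, —, —, —, 341]

12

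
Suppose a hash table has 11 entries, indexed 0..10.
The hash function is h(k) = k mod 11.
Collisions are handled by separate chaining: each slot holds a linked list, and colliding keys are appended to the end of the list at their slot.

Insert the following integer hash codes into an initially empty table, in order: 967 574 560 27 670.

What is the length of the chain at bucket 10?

3

Insert 967: h=10, bucket 10 empty → new chain.
Insert 574: h=2, bucket 2 empty → new chain.
Insert 560: h=10, bucket 10 nonempty → append to chain.
Insert 27: h=5, bucket 5 empty → new chain.
Insert 670: h=10, bucket 10 nonempty → append to chain.
Final buckets:
0: -
1: -
2: 574
3: -
4: -
5: 27
6: -
7: -
8: -
9: -
10: 967 -> 560 -> 670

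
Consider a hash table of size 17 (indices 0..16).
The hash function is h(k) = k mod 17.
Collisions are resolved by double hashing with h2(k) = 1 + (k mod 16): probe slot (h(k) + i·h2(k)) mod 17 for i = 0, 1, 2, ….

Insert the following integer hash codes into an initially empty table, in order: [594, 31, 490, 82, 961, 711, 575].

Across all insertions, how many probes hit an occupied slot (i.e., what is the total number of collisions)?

Insert 594: h=16, slot 16 empty → index 16.
Insert 31: h=14, slot 14 empty → index 14.
Insert 490: h=14, h2=11, slot 14 occupied → index 8.
Insert 82: h=14, h2=3, slot 14 occupied → index 0.
Insert 961: h=9, slot 9 empty → index 9.
Insert 711: h=14, h2=8, slot 14 occupied → index 5.
Insert 575: h=14, h2=16, slot 14 occupied → index 13.
Table: [82, ∅, ∅, ∅, ∅, 711, ∅, ∅, 490, 961, ∅, ∅, ∅, 575, 31, ∅, 594]

4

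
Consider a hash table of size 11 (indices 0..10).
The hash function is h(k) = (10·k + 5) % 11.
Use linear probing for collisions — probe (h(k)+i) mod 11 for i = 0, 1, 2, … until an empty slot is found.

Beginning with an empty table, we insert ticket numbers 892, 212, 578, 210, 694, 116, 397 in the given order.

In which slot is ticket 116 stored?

Insert 892: h=4, slot 4 empty -> index 4.
Insert 212: h=2, slot 2 empty -> index 2.
Insert 578: h=10, slot 10 empty -> index 10.
Insert 210: h=4, slot 4 occupied -> index 5.
Insert 694: h=4, slots 4,5 occupied -> index 6.
Insert 116: h=10, slot 10 occupied -> index 0.
Insert 397: h=4, slots 4,5,6 occupied -> index 7.
Table: [116, —, 212, —, 892, 210, 694, 397, —, —, 578]

0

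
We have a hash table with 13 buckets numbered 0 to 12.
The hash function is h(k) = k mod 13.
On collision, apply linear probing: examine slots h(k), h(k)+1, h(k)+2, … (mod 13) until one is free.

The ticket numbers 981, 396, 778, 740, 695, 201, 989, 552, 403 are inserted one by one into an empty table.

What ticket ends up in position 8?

Insert 981: h=6, slot 6 empty -> index 6.
Insert 396: h=6, slot 6 occupied -> index 7.
Insert 778: h=11, slot 11 empty -> index 11.
Insert 740: h=12, slot 12 empty -> index 12.
Insert 695: h=6, slots 6,7 occupied -> index 8.
Insert 201: h=6, slots 6,7,8 occupied -> index 9.
Insert 989: h=1, slot 1 empty -> index 1.
Insert 552: h=6, slots 6,7,8,9 occupied -> index 10.
Insert 403: h=0, slot 0 empty -> index 0.
Table: [403, 989, ∅, ∅, ∅, ∅, 981, 396, 695, 201, 552, 778, 740]

695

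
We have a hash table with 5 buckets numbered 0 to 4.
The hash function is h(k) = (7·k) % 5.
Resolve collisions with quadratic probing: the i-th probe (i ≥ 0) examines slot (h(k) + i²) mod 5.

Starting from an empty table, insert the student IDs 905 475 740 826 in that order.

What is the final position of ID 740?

4

905 hashes to 0; slot 0 is free -> place at 0.
475 hashes to 0; 0 taken -> place at 1.
740 hashes to 0; 0,1 taken -> place at 4.
826 hashes to 2; slot 2 is free -> place at 2.
Table: [905, 475, 826, -, 740]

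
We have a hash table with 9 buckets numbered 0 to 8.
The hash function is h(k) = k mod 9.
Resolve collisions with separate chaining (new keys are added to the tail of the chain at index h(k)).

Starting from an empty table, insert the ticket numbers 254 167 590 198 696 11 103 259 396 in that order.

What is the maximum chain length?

2

254 -> bucket 2
167 -> bucket 5
590 -> bucket 5 (collision)
198 -> bucket 0
696 -> bucket 3
11 -> bucket 2 (collision)
103 -> bucket 4
259 -> bucket 7
396 -> bucket 0 (collision)
Final buckets:
0: 198 -> 396
1: -
2: 254 -> 11
3: 696
4: 103
5: 167 -> 590
6: -
7: 259
8: -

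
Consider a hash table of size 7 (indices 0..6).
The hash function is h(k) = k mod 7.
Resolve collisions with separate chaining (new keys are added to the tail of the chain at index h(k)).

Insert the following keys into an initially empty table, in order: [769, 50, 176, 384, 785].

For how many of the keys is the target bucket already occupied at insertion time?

3

769 → bucket 6
50 → bucket 1
176 → bucket 1 (collision)
384 → bucket 6 (collision)
785 → bucket 1 (collision)
Final buckets:
0: .
1: 50 -> 176 -> 785
2: .
3: .
4: .
5: .
6: 769 -> 384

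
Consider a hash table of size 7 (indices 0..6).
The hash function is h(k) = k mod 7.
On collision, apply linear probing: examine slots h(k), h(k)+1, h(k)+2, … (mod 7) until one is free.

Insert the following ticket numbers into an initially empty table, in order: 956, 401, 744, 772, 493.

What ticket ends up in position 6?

493

956: h=4 → slot 4
401: h=2 → slot 2
744: h=2, probe 2,3 → slot 3
772: h=2, probe 2,3,4,5 → slot 5
493: h=3, probe 3,4,5,6 → slot 6
Table: [_, _, 401, 744, 956, 772, 493]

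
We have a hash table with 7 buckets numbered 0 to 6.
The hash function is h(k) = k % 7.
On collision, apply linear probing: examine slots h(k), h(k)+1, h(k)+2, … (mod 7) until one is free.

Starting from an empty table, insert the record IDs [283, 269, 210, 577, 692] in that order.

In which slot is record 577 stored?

5

283 hashes to 3; slot 3 is free → place at 3.
269 hashes to 3; 3 taken → place at 4.
210 hashes to 0; slot 0 is free → place at 0.
577 hashes to 3; 3,4 taken → place at 5.
692 hashes to 6; slot 6 is free → place at 6.
Table: [210, ., ., 283, 269, 577, 692]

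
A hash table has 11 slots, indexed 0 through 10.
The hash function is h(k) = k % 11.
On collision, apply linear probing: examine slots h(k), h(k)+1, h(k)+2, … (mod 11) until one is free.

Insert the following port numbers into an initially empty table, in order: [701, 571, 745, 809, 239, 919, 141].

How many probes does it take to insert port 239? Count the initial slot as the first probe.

4

701 hashes to 8; slot 8 is free => place at 8.
571 hashes to 10; slot 10 is free => place at 10.
745 hashes to 8; 8 taken => place at 9.
809 hashes to 6; slot 6 is free => place at 6.
239 hashes to 8; 8,9,10 taken => place at 0.
919 hashes to 6; 6 taken => place at 7.
141 hashes to 9; 9,10,0 taken => place at 1.
Table: [239, 141, ., ., ., ., 809, 919, 701, 745, 571]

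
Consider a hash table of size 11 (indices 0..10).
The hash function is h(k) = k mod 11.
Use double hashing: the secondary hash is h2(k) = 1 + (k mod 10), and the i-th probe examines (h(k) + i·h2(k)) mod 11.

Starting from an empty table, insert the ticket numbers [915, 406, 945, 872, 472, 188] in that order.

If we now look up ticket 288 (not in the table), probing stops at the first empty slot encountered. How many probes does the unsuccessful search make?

915: h=2 => slot 2
406: h=10 => slot 10
945: h=10, h2=6, probe 10,5 => slot 5
872: h=3 => slot 3
472: h=10, h2=3, probe 10,2,5,8 => slot 8
188: h=1 => slot 1
Table: [-, 188, 915, 872, -, 945, -, -, 472, -, 406]
Lookup 288: h=2, h2=9, probe 2,0 → slot 0 empty, not found.

2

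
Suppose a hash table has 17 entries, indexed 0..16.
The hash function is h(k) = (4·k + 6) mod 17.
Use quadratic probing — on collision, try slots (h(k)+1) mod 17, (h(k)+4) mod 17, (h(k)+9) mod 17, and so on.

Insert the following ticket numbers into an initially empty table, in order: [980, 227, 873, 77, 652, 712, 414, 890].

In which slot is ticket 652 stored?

980 hashes to 16; slot 16 is free → place at 16.
227 hashes to 13; slot 13 is free → place at 13.
873 hashes to 13; 13 taken → place at 14.
77 hashes to 8; slot 8 is free → place at 8.
652 hashes to 13; 13,14 taken → place at 0.
712 hashes to 15; slot 15 is free → place at 15.
414 hashes to 13; 13,14,0 taken → place at 5.
890 hashes to 13; 13,14,0,5 taken → place at 12.
Table: [652, —, —, —, —, 414, —, —, 77, —, —, —, 890, 227, 873, 712, 980]

0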